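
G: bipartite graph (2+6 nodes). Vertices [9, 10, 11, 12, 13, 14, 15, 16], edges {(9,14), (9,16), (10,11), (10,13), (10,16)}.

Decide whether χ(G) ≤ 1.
No, G is not 1-colorable

Edge (9,16) forces its endpoints to differ, so 1 color is not enough.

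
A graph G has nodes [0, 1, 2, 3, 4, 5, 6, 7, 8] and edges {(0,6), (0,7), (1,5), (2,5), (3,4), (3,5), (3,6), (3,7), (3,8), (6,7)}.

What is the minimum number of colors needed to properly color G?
Clique number ω(G) = 3 (lower bound: χ ≥ ω).
The clique on [0, 6, 7] has size 3, forcing χ ≥ 3, and the coloring below uses 3 colors, so χ(G) = 3.
A valid 3-coloring: color 1: [0, 1, 2, 3]; color 2: [4, 5, 6, 8]; color 3: [7].

χ(G) = 3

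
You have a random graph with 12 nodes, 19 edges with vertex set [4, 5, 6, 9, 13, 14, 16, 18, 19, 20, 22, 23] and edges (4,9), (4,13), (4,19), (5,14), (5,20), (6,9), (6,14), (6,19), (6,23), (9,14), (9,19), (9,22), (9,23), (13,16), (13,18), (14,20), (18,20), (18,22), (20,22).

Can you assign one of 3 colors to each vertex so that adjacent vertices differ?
A valid 3-coloring: color 1: [9, 13, 20]; color 2: [14, 16, 18, 19, 23]; color 3: [4, 5, 6, 22].
(χ(G) = 3 ≤ 3.)

Yes, G is 3-colorable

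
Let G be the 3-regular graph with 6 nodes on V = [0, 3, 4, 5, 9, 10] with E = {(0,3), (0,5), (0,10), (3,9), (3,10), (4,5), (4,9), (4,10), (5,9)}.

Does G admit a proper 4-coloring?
Yes, G is 4-colorable

A valid 4-coloring: color 1: [0, 4]; color 2: [3, 5]; color 3: [9, 10].
(χ(G) = 3 ≤ 4.)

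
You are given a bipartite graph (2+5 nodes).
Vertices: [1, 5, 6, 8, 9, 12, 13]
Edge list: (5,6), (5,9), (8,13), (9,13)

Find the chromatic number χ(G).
Clique number ω(G) = 2 (lower bound: χ ≥ ω).
The graph is bipartite (no odd cycle), so 2 colors suffice: χ(G) = 2.
A valid 2-coloring: color 1: [1, 5, 12, 13]; color 2: [6, 8, 9].

χ(G) = 2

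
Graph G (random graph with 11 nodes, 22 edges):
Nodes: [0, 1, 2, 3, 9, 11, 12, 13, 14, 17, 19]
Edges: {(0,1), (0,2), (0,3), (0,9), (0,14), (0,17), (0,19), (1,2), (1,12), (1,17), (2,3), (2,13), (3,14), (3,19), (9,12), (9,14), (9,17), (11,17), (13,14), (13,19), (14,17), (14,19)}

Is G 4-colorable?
Yes, G is 4-colorable

A valid 4-coloring: color 1: [0, 11, 12, 13]; color 2: [1, 14]; color 3: [3, 17]; color 4: [2, 9, 19].
(χ(G) = 4 ≤ 4.)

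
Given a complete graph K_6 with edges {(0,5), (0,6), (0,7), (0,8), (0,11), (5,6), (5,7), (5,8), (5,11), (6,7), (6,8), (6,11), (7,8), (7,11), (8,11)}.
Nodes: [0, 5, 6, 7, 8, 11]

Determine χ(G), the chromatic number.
χ(G) = 6

Clique number ω(G) = 6 (lower bound: χ ≥ ω).
The clique on [0, 5, 6, 7, 8, 11] has size 6, forcing χ ≥ 6, and the coloring below uses 6 colors, so χ(G) = 6.
A valid 6-coloring: color 1: [5]; color 2: [7]; color 3: [6]; color 4: [8]; color 5: [11]; color 6: [0].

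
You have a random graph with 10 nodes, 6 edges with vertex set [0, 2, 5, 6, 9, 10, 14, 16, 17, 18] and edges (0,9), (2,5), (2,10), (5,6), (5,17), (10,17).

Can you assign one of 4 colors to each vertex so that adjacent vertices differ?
Yes, G is 4-colorable

A valid 4-coloring: color 1: [0, 5, 10, 14, 16, 18]; color 2: [2, 6, 9, 17].
(χ(G) = 2 ≤ 4.)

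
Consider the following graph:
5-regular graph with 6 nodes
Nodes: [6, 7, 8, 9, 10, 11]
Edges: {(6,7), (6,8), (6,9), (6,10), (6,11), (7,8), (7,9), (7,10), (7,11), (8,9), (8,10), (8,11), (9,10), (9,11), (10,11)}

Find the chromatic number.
Clique number ω(G) = 6 (lower bound: χ ≥ ω).
The clique on [6, 7, 8, 9, 10, 11] has size 6, forcing χ ≥ 6, and the coloring below uses 6 colors, so χ(G) = 6.
A valid 6-coloring: color 1: [9]; color 2: [10]; color 3: [11]; color 4: [7]; color 5: [8]; color 6: [6].

χ(G) = 6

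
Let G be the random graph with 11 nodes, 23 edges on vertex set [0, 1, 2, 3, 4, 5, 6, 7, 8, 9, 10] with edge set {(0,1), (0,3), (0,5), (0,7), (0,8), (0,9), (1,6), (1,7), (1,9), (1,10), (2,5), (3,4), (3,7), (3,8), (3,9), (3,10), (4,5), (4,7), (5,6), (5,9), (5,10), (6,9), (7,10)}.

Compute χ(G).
Clique number ω(G) = 3 (lower bound: χ ≥ ω).
The clique on [0, 1, 9] has size 3, forcing χ ≥ 3, and the coloring below uses 3 colors, so χ(G) = 3.
A valid 3-coloring: color 1: [0, 2, 4, 6, 10]; color 2: [1, 3, 5]; color 3: [7, 8, 9].

χ(G) = 3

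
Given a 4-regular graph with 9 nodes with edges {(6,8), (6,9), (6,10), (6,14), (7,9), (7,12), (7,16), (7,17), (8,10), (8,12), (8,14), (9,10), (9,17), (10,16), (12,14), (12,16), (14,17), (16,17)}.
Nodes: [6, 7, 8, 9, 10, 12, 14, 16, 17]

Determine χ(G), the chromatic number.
χ(G) = 3

Clique number ω(G) = 3 (lower bound: χ ≥ ω).
The clique on [6, 8, 10] has size 3, forcing χ ≥ 3, and the coloring below uses 3 colors, so χ(G) = 3.
A valid 3-coloring: color 1: [8, 9, 16]; color 2: [7, 10, 14]; color 3: [6, 12, 17].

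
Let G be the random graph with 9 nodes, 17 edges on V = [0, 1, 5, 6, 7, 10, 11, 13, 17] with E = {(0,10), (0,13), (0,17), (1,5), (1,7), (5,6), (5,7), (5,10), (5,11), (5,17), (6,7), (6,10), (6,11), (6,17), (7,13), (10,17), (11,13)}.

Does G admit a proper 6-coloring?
Yes, G is 6-colorable

A valid 6-coloring: color 1: [0, 5]; color 2: [1, 6, 13]; color 3: [7, 10, 11]; color 4: [17].
(χ(G) = 4 ≤ 6.)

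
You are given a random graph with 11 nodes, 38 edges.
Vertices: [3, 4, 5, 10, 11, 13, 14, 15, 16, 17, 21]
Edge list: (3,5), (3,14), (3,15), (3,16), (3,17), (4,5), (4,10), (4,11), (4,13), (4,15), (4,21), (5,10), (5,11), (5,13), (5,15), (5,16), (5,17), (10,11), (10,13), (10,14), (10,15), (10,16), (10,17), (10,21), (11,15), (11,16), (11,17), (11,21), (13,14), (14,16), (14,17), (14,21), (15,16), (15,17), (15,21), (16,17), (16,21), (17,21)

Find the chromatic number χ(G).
Clique number ω(G) = 6 (lower bound: χ ≥ ω).
The clique on [10, 11, 15, 16, 17, 21] has size 6, forcing χ ≥ 6, and the coloring below uses 6 colors, so χ(G) = 6.
A valid 6-coloring: color 1: [3, 10]; color 2: [14, 15]; color 3: [4, 16]; color 4: [13, 17]; color 5: [5, 21]; color 6: [11].

χ(G) = 6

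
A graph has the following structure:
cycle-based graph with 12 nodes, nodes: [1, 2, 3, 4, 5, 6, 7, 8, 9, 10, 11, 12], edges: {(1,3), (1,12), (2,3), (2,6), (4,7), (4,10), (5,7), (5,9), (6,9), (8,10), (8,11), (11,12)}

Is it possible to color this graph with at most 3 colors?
Yes, G is 3-colorable

A valid 3-coloring: color 1: [3, 4, 5, 6, 8, 12]; color 2: [1, 2, 7, 9, 10, 11].
(χ(G) = 2 ≤ 3.)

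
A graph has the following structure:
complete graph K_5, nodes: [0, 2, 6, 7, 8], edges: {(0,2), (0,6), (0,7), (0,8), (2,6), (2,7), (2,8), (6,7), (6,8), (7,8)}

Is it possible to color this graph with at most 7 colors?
Yes, G is 7-colorable

A valid 7-coloring: color 1: [0]; color 2: [6]; color 3: [8]; color 4: [7]; color 5: [2].
(χ(G) = 5 ≤ 7.)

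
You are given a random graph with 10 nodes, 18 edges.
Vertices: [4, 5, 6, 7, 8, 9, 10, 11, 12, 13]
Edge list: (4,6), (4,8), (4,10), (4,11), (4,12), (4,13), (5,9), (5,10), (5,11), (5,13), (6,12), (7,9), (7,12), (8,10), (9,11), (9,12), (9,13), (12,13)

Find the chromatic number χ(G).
χ(G) = 3

Clique number ω(G) = 3 (lower bound: χ ≥ ω).
The clique on [9, 12, 13] has size 3, forcing χ ≥ 3, and the coloring below uses 3 colors, so χ(G) = 3.
A valid 3-coloring: color 1: [4, 9]; color 2: [5, 8, 12]; color 3: [6, 7, 10, 11, 13].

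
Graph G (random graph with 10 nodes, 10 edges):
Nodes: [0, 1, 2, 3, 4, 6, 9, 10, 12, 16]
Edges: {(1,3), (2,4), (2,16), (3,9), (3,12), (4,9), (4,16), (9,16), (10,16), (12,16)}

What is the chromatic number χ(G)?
χ(G) = 3

Clique number ω(G) = 3 (lower bound: χ ≥ ω).
The clique on [4, 9, 16] has size 3, forcing χ ≥ 3, and the coloring below uses 3 colors, so χ(G) = 3.
A valid 3-coloring: color 1: [0, 3, 6, 16]; color 2: [1, 4, 10, 12]; color 3: [2, 9].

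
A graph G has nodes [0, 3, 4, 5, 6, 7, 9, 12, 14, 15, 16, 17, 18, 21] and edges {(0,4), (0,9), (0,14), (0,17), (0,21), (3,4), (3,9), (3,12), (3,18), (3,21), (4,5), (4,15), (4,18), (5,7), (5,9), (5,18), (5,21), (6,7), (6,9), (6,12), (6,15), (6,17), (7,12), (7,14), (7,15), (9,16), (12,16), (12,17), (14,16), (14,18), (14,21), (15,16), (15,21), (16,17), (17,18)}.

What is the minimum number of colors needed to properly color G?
Clique number ω(G) = 3 (lower bound: χ ≥ ω).
Suppose a proper 3-coloring c exists. The clique [0, 14, 21] takes 3 distinct colors; by symmetry let c(0) = 1, c(14) = 2, c(21) = 3.
- Vertex 3: neighbors [21] already have colors [3]; try each remaining color.
- Case c(3) = 1:
  - Vertex 18: neighbors [3, 14] already have colors [1, 2] ⇒ c(18) = 3.
  - Vertex 17: neighbors [0, 18] already have colors [1, 3] ⇒ c(17) = 2.
  - Vertex 12: neighbors [3, 17] already have colors [1, 2] ⇒ c(12) = 3.
  - Vertex 6: neighbors [17, 12] already have colors [2, 3] ⇒ c(6) = 1.
  - Vertex 7: neighbors [6, 14, 12] already have colors [1, 2, 3] — all 3 colors blocked. Contradiction.
- Case c(3) = 2:
  - Vertex 4: neighbors [0, 3] already have colors [1, 2] ⇒ c(4) = 3.
  - Vertex 9: neighbors [0, 3] already have colors [1, 2] ⇒ c(9) = 3.
  - Vertex 16: neighbors [14, 9] already have colors [2, 3] ⇒ c(16) = 1.
  - Vertex 12: neighbors [16, 3] already have colors [1, 2] ⇒ c(12) = 3.
  - Vertex 7: neighbors [14, 12] already have colors [2, 3] ⇒ c(7) = 1.
  - Vertex 6: neighbors [7, 9] already have colors [1, 3] ⇒ c(6) = 2.
  - Vertex 17: neighbors [0, 6, 12] already have colors [1, 2, 3] — all 3 colors blocked. Contradiction.
Every case ends in a contradiction, so G has no proper 3-coloring (χ ≥ 4).
The coloring below uses 4 colors, so χ(G) = 4.
A valid 4-coloring: color 1: [0, 6, 16, 18]; color 2: [3, 5, 14, 15, 17]; color 3: [4, 9, 12, 21]; color 4: [7].

χ(G) = 4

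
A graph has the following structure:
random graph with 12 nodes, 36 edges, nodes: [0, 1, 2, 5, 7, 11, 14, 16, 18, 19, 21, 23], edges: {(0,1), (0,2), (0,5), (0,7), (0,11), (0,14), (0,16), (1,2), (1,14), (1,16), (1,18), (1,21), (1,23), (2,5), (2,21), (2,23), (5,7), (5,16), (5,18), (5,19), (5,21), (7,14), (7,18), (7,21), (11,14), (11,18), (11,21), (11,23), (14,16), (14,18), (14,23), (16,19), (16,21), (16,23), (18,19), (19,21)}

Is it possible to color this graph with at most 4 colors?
A valid 4-coloring: color 1: [5, 14]; color 2: [0, 18, 21, 23]; color 3: [1, 7, 11, 19]; color 4: [2, 16].
(χ(G) = 4 ≤ 4.)

Yes, G is 4-colorable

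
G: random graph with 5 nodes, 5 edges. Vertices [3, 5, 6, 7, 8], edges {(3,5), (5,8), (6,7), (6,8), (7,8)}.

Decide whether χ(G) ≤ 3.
Yes, G is 3-colorable

A valid 3-coloring: color 1: [3, 8]; color 2: [5, 6]; color 3: [7].
(χ(G) = 3 ≤ 3.)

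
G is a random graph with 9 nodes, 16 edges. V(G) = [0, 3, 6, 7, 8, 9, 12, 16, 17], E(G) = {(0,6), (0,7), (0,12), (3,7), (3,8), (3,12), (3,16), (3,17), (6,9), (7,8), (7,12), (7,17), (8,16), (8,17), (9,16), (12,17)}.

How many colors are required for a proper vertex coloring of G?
Clique number ω(G) = 4 (lower bound: χ ≥ ω).
The clique on [3, 7, 8, 17] has size 4, forcing χ ≥ 4, and the coloring below uses 4 colors, so χ(G) = 4.
A valid 4-coloring: color 1: [0, 3, 9]; color 2: [6, 7, 16]; color 3: [17]; color 4: [8, 12].

χ(G) = 4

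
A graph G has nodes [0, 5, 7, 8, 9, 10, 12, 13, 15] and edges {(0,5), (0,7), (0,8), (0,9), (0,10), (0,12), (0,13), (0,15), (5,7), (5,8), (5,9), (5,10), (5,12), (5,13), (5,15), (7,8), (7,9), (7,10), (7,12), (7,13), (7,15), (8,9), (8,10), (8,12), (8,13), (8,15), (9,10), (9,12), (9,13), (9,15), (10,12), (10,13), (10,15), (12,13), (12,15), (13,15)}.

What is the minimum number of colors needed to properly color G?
χ(G) = 9

Clique number ω(G) = 9 (lower bound: χ ≥ ω).
The clique on [0, 5, 7, 8, 9, 10, 12, 13, 15] has size 9, forcing χ ≥ 9, and the coloring below uses 9 colors, so χ(G) = 9.
A valid 9-coloring: color 1: [5]; color 2: [7]; color 3: [10]; color 4: [12]; color 5: [9]; color 6: [15]; color 7: [0]; color 8: [13]; color 9: [8].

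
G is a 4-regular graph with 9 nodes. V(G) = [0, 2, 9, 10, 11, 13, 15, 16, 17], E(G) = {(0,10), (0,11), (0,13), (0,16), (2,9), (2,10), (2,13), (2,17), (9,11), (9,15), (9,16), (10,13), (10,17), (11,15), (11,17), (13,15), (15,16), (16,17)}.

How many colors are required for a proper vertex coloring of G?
Clique number ω(G) = 3 (lower bound: χ ≥ ω).
The clique on [0, 10, 13] has size 3, forcing χ ≥ 3, and the coloring below uses 3 colors, so χ(G) = 3.
A valid 3-coloring: color 1: [0, 2, 15]; color 2: [9, 13, 17]; color 3: [10, 11, 16].

χ(G) = 3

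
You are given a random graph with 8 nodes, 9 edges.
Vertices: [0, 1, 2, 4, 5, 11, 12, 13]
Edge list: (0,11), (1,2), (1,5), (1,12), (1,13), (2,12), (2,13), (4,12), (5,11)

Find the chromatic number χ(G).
Clique number ω(G) = 3 (lower bound: χ ≥ ω).
The clique on [1, 2, 12] has size 3, forcing χ ≥ 3, and the coloring below uses 3 colors, so χ(G) = 3.
A valid 3-coloring: color 1: [1, 4, 11]; color 2: [0, 2, 5]; color 3: [12, 13].

χ(G) = 3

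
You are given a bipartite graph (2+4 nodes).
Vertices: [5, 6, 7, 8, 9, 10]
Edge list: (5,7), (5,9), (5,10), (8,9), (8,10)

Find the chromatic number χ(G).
Clique number ω(G) = 2 (lower bound: χ ≥ ω).
The graph is bipartite (no odd cycle), so 2 colors suffice: χ(G) = 2.
A valid 2-coloring: color 1: [5, 6, 8]; color 2: [7, 9, 10].

χ(G) = 2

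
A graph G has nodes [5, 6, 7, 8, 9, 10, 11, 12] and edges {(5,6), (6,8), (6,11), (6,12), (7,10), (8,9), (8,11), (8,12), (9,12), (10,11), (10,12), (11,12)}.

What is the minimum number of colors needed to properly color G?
χ(G) = 4

Clique number ω(G) = 4 (lower bound: χ ≥ ω).
The clique on [6, 8, 11, 12] has size 4, forcing χ ≥ 4, and the coloring below uses 4 colors, so χ(G) = 4.
A valid 4-coloring: color 1: [5, 7, 12]; color 2: [9, 11]; color 3: [8, 10]; color 4: [6].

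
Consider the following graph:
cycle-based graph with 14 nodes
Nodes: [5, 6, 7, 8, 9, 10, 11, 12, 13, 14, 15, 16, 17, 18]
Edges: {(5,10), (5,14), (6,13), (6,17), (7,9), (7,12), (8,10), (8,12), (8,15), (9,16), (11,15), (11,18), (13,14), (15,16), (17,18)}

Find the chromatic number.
Clique number ω(G) = 2 (lower bound: χ ≥ ω).
The graph is bipartite (no odd cycle), so 2 colors suffice: χ(G) = 2.
A valid 2-coloring: color 1: [6, 9, 10, 12, 14, 15, 18]; color 2: [5, 7, 8, 11, 13, 16, 17].

χ(G) = 2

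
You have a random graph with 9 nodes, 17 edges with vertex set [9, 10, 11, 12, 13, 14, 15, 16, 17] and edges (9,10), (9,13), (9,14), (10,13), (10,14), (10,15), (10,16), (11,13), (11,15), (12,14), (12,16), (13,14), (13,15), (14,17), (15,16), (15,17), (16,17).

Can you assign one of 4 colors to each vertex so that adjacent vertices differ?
Yes, G is 4-colorable

A valid 4-coloring: color 1: [10, 11, 12, 17]; color 2: [14, 15]; color 3: [13, 16]; color 4: [9].
(χ(G) = 4 ≤ 4.)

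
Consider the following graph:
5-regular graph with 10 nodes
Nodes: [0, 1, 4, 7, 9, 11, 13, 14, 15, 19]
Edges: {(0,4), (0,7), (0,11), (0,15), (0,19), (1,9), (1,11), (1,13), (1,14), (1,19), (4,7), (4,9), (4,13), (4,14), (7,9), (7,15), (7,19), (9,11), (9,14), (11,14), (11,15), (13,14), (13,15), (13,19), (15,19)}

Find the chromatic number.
χ(G) = 4

Clique number ω(G) = 4 (lower bound: χ ≥ ω).
The clique on [0, 7, 15, 19] has size 4, forcing χ ≥ 4, and the coloring below uses 4 colors, so χ(G) = 4.
A valid 4-coloring: color 1: [0, 9, 13]; color 2: [14, 15]; color 3: [1, 7]; color 4: [4, 11, 19].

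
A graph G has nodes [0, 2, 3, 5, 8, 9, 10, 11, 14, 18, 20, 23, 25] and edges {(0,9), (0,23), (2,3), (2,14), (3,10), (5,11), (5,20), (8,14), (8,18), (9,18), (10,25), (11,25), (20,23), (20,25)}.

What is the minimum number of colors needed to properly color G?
Clique number ω(G) = 2 (lower bound: χ ≥ ω).
Odd cycle [18, 9, 0, 23, 20, 25, 10, 3, 2, 14, 8] needs 3 colors (χ ≥ 3).
The coloring below uses 3 colors, so χ(G) = 3.
A valid 3-coloring: color 1: [0, 10, 11, 14, 18, 20]; color 2: [3, 5, 8, 9, 23, 25]; color 3: [2].

χ(G) = 3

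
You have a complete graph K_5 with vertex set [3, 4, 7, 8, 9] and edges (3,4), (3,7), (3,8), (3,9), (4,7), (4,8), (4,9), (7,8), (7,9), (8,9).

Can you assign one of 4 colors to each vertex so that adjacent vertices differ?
The clique on vertices [3, 4, 7, 8, 9] has size 5 > 4, so it alone needs 5 colors.

No, G is not 4-colorable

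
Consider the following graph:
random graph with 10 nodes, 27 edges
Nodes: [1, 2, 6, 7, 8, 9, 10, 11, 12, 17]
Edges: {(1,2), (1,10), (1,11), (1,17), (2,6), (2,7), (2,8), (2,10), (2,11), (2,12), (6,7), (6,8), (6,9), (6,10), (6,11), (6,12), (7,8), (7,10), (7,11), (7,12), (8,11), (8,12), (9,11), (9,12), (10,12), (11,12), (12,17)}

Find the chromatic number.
χ(G) = 6

Clique number ω(G) = 6 (lower bound: χ ≥ ω).
The clique on [2, 6, 7, 8, 11, 12] has size 6, forcing χ ≥ 6, and the coloring below uses 6 colors, so χ(G) = 6.
A valid 6-coloring: color 1: [1, 12]; color 2: [10, 11, 17]; color 3: [2, 9]; color 4: [6]; color 5: [7]; color 6: [8].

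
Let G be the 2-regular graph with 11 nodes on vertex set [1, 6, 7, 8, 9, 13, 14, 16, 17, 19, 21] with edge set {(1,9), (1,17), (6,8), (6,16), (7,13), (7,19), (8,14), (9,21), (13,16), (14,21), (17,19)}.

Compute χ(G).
χ(G) = 3

Clique number ω(G) = 2 (lower bound: χ ≥ ω).
Odd cycle [17, 1, 9, 21, 14, 8, 6, 16, 13, 7, 19] needs 3 colors (χ ≥ 3).
The coloring below uses 3 colors, so χ(G) = 3.
A valid 3-coloring: color 1: [1, 7, 8, 16, 21]; color 2: [6, 9, 13, 14, 17]; color 3: [19].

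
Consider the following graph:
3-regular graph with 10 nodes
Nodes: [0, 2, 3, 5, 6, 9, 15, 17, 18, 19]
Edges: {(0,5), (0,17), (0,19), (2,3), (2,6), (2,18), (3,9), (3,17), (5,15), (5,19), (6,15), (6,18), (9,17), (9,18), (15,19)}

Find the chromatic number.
χ(G) = 3

Clique number ω(G) = 3 (lower bound: χ ≥ ω).
The clique on [0, 5, 19] has size 3, forcing χ ≥ 3, and the coloring below uses 3 colors, so χ(G) = 3.
A valid 3-coloring: color 1: [6, 17, 19]; color 2: [0, 3, 15, 18]; color 3: [2, 5, 9].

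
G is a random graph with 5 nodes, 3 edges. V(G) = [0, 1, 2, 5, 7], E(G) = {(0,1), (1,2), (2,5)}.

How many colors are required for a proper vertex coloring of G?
χ(G) = 2

Clique number ω(G) = 2 (lower bound: χ ≥ ω).
The graph is bipartite (no odd cycle), so 2 colors suffice: χ(G) = 2.
A valid 2-coloring: color 1: [0, 2, 7]; color 2: [1, 5].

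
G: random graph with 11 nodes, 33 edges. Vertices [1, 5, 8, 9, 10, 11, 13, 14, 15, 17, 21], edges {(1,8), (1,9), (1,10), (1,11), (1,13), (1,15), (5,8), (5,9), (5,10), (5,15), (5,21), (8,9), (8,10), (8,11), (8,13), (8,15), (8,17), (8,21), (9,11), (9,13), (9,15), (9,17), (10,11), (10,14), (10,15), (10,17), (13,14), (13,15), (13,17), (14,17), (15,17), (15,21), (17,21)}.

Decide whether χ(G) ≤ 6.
A valid 6-coloring: color 1: [8, 14]; color 2: [11, 15]; color 3: [1, 5, 17]; color 4: [9, 10, 21]; color 5: [13].
(χ(G) = 5 ≤ 6.)

Yes, G is 6-colorable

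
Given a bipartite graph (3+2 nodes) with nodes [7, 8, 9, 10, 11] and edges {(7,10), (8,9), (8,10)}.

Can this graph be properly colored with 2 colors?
Yes, G is 2-colorable

A valid 2-coloring: color 1: [9, 10, 11]; color 2: [7, 8].
(χ(G) = 2 ≤ 2.)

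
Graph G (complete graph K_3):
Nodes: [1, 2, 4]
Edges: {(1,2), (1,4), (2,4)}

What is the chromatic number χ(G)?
χ(G) = 3

Clique number ω(G) = 3 (lower bound: χ ≥ ω).
The clique on [1, 2, 4] has size 3, forcing χ ≥ 3, and the coloring below uses 3 colors, so χ(G) = 3.
A valid 3-coloring: color 1: [2]; color 2: [4]; color 3: [1].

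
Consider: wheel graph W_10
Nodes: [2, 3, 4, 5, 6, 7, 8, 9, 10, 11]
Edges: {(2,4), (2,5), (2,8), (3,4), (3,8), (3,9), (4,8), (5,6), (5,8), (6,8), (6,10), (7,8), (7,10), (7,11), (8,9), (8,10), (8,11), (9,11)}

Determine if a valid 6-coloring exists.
A valid 6-coloring: color 1: [8]; color 2: [4, 5, 9, 10]; color 3: [2, 3, 6, 7]; color 4: [11].
(χ(G) = 4 ≤ 6.)

Yes, G is 6-colorable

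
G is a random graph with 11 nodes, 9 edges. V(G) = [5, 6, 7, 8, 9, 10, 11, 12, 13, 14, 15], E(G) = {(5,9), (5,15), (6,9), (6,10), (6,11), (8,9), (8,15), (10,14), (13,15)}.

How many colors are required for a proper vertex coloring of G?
Clique number ω(G) = 2 (lower bound: χ ≥ ω).
The graph is bipartite (no odd cycle), so 2 colors suffice: χ(G) = 2.
A valid 2-coloring: color 1: [5, 6, 7, 8, 12, 13, 14]; color 2: [9, 10, 11, 15].

χ(G) = 2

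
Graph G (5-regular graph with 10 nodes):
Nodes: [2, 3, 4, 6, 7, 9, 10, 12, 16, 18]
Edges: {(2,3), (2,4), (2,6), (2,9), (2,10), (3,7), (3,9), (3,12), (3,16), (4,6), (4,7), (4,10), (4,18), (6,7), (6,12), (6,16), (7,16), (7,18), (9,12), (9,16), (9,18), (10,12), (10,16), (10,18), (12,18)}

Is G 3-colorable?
Odd cycle [10, 2, 6, 7, 18] needs 3 colors (χ ≥ 3).
Vertex 4 is adjacent to every vertex of [2, 6, 7, 10, 18], which already need 3 colors among themselves, so 4 needs a new color (χ ≥ 4).
Hence χ(G) ≥ 4 > 3, so no proper 3-coloring exists.

No, G is not 3-colorable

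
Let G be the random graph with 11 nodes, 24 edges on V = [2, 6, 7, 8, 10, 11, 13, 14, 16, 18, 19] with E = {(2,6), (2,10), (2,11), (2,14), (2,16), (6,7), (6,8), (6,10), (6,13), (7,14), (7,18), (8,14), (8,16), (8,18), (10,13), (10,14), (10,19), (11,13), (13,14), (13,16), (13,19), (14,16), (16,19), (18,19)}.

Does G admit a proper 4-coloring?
A valid 4-coloring: color 1: [6, 11, 14, 19]; color 2: [2, 7, 8, 13]; color 3: [10, 16, 18].
(χ(G) = 3 ≤ 4.)

Yes, G is 4-colorable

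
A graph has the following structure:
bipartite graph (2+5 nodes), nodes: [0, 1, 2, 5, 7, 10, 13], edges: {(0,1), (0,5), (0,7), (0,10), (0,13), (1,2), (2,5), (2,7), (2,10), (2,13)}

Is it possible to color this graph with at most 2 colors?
Yes, G is 2-colorable

A valid 2-coloring: color 1: [0, 2]; color 2: [1, 5, 7, 10, 13].
(χ(G) = 2 ≤ 2.)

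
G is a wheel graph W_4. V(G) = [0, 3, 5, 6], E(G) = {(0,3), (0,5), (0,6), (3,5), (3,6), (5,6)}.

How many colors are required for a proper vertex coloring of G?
Clique number ω(G) = 4 (lower bound: χ ≥ ω).
The clique on [0, 3, 5, 6] has size 4, forcing χ ≥ 4, and the coloring below uses 4 colors, so χ(G) = 4.
A valid 4-coloring: color 1: [5]; color 2: [3]; color 3: [0]; color 4: [6].

χ(G) = 4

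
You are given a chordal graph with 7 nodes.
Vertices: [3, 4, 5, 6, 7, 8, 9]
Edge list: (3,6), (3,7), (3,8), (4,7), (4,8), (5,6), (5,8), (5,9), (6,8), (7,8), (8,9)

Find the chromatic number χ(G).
χ(G) = 3

Clique number ω(G) = 3 (lower bound: χ ≥ ω).
The clique on [5, 8, 9] has size 3, forcing χ ≥ 3, and the coloring below uses 3 colors, so χ(G) = 3.
A valid 3-coloring: color 1: [8]; color 2: [6, 7, 9]; color 3: [3, 4, 5].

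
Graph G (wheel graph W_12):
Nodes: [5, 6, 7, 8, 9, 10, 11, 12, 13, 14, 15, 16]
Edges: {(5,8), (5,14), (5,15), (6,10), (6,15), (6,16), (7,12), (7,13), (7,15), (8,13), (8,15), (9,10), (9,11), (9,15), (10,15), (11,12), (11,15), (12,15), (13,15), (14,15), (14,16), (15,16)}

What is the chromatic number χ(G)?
χ(G) = 4

Clique number ω(G) = 3 (lower bound: χ ≥ ω).
Odd cycle [9, 11, 12, 7, 13, 8, 5, 14, 16, 6, 10] needs 3 colors (χ ≥ 3).
Vertex 15 is adjacent to every vertex of [5, 6, 7, 8, 9, 10, 11, 12, 13, 14, 16], which already need 3 colors among themselves, so 15 needs a new color (χ ≥ 4).
The coloring below uses 4 colors, so χ(G) = 4.
A valid 4-coloring: color 1: [15]; color 2: [5, 6, 9, 12, 13]; color 3: [7, 8, 10, 11, 14]; color 4: [16].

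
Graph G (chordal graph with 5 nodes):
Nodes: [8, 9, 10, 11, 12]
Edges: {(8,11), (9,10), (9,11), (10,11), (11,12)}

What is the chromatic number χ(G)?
Clique number ω(G) = 3 (lower bound: χ ≥ ω).
The clique on [9, 10, 11] has size 3, forcing χ ≥ 3, and the coloring below uses 3 colors, so χ(G) = 3.
A valid 3-coloring: color 1: [11]; color 2: [8, 10, 12]; color 3: [9].

χ(G) = 3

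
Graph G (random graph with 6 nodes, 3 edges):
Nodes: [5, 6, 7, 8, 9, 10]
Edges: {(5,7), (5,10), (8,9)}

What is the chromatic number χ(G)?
χ(G) = 2

Clique number ω(G) = 2 (lower bound: χ ≥ ω).
The graph is bipartite (no odd cycle), so 2 colors suffice: χ(G) = 2.
A valid 2-coloring: color 1: [5, 6, 8]; color 2: [7, 9, 10].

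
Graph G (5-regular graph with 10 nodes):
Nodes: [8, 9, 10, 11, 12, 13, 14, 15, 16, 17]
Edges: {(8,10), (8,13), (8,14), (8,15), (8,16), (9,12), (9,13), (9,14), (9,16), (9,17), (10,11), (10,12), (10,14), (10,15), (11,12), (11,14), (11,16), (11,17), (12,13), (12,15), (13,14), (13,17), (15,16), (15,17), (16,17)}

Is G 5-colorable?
Yes, G is 5-colorable

A valid 5-coloring: color 1: [10, 13, 16]; color 2: [8, 12, 17]; color 3: [9, 11, 15]; color 4: [14].
(χ(G) = 4 ≤ 5.)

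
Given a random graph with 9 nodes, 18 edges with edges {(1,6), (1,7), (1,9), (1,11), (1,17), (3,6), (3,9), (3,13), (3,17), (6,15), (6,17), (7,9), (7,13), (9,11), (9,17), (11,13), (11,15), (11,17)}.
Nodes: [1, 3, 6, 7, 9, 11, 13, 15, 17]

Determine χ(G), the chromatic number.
χ(G) = 4

Clique number ω(G) = 4 (lower bound: χ ≥ ω).
The clique on [1, 9, 11, 17] has size 4, forcing χ ≥ 4, and the coloring below uses 4 colors, so χ(G) = 4.
A valid 4-coloring: color 1: [13, 15, 17]; color 2: [1, 3]; color 3: [6, 7, 11]; color 4: [9].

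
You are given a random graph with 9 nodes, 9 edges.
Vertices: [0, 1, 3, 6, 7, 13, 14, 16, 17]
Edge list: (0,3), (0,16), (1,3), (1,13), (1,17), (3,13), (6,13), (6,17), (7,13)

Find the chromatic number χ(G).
χ(G) = 3

Clique number ω(G) = 3 (lower bound: χ ≥ ω).
The clique on [1, 3, 13] has size 3, forcing χ ≥ 3, and the coloring below uses 3 colors, so χ(G) = 3.
A valid 3-coloring: color 1: [0, 13, 14, 17]; color 2: [3, 6, 7, 16]; color 3: [1].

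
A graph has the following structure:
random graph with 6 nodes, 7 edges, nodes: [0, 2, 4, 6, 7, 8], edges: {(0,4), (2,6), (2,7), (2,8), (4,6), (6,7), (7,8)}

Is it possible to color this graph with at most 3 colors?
A valid 3-coloring: color 1: [2, 4]; color 2: [0, 7]; color 3: [6, 8].
(χ(G) = 3 ≤ 3.)

Yes, G is 3-colorable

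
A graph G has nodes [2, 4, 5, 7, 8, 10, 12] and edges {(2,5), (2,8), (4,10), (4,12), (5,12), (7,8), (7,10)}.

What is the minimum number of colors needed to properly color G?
χ(G) = 3

Clique number ω(G) = 2 (lower bound: χ ≥ ω).
Odd cycle [4, 10, 7, 8, 2, 5, 12] needs 3 colors (χ ≥ 3).
The coloring below uses 3 colors, so χ(G) = 3.
A valid 3-coloring: color 1: [4, 5, 8]; color 2: [2, 10, 12]; color 3: [7].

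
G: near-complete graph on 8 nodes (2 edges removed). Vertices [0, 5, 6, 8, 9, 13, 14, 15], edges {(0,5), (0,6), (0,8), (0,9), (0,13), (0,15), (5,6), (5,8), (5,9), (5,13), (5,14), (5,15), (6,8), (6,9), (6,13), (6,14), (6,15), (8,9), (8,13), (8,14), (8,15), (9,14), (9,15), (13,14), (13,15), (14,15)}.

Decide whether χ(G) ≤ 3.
No, G is not 3-colorable

The clique on vertices [0, 5, 6, 8, 9, 15] has size 6 > 3, so it alone needs 6 colors.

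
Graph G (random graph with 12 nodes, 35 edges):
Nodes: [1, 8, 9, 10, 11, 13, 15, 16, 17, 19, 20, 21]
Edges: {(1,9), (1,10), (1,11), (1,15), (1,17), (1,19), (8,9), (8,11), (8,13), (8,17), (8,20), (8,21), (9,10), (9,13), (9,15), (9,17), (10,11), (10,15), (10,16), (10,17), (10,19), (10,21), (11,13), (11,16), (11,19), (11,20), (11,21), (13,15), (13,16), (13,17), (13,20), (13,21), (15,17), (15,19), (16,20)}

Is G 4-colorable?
No, G is not 4-colorable

The clique on vertices [1, 9, 10, 15, 17] has size 5 > 4, so it alone needs 5 colors.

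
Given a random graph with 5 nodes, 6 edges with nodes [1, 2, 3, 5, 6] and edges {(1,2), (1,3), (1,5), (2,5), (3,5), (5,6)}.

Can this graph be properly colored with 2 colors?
The clique on vertices [1, 2, 5] has size 3 > 2, so it alone needs 3 colors.

No, G is not 2-colorable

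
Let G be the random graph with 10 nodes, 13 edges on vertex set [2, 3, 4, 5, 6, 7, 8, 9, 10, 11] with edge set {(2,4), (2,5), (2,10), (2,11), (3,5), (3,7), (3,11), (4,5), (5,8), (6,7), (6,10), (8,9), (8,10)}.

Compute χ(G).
Clique number ω(G) = 3 (lower bound: χ ≥ ω).
The clique on [2, 4, 5] has size 3, forcing χ ≥ 3, and the coloring below uses 3 colors, so χ(G) = 3.
A valid 3-coloring: color 1: [2, 3, 6, 8]; color 2: [5, 7, 9, 10, 11]; color 3: [4].

χ(G) = 3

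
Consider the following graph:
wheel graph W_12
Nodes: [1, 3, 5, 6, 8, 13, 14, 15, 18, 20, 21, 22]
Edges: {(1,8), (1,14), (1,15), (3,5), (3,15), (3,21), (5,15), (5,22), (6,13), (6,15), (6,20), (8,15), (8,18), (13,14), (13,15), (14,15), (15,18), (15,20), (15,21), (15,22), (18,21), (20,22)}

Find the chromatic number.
Clique number ω(G) = 3 (lower bound: χ ≥ ω).
Odd cycle [22, 20, 6, 13, 14, 1, 8, 18, 21, 3, 5] needs 3 colors (χ ≥ 3).
Vertex 15 is adjacent to every vertex of [1, 3, 5, 6, 8, 13, 14, 18, 20, 21, 22], which already need 3 colors among themselves, so 15 needs a new color (χ ≥ 4).
The coloring below uses 4 colors, so χ(G) = 4.
A valid 4-coloring: color 1: [15]; color 2: [3, 6, 8, 14, 22]; color 3: [1, 5, 13, 18, 20]; color 4: [21].

χ(G) = 4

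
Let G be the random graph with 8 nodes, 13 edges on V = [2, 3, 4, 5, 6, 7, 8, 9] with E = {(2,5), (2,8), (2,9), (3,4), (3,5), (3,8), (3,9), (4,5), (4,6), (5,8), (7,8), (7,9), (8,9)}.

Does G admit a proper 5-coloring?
Yes, G is 5-colorable

A valid 5-coloring: color 1: [4, 8]; color 2: [5, 6, 9]; color 3: [2, 3, 7].
(χ(G) = 3 ≤ 5.)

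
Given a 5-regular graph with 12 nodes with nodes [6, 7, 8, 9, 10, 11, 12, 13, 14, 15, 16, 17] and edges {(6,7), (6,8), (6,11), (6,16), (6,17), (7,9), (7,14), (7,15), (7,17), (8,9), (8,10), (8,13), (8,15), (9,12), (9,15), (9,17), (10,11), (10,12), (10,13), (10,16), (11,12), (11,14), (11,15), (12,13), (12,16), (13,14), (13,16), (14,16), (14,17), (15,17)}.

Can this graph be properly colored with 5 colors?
A valid 5-coloring: color 1: [6, 10, 14, 15]; color 2: [9, 11, 13]; color 3: [7, 8, 12]; color 4: [16, 17].
(χ(G) = 4 ≤ 5.)

Yes, G is 5-colorable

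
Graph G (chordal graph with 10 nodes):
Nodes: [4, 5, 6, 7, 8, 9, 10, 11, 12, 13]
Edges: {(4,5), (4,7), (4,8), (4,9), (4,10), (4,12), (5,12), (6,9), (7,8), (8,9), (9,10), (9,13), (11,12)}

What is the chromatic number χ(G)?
Clique number ω(G) = 3 (lower bound: χ ≥ ω).
The clique on [4, 8, 9] has size 3, forcing χ ≥ 3, and the coloring below uses 3 colors, so χ(G) = 3.
A valid 3-coloring: color 1: [4, 6, 11, 13]; color 2: [7, 9, 12]; color 3: [5, 8, 10].

χ(G) = 3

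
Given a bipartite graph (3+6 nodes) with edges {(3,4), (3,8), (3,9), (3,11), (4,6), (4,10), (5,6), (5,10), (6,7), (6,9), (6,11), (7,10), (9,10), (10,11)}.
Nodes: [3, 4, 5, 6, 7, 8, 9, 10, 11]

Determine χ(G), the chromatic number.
Clique number ω(G) = 2 (lower bound: χ ≥ ω).
The graph is bipartite (no odd cycle), so 2 colors suffice: χ(G) = 2.
A valid 2-coloring: color 1: [3, 6, 10]; color 2: [4, 5, 7, 8, 9, 11].

χ(G) = 2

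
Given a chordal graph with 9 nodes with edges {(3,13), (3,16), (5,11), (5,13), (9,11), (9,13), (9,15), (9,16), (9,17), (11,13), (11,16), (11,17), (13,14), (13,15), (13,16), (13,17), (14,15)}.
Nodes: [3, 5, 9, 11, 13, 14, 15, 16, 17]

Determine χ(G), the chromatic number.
Clique number ω(G) = 4 (lower bound: χ ≥ ω).
The clique on [9, 11, 13, 16] has size 4, forcing χ ≥ 4, and the coloring below uses 4 colors, so χ(G) = 4.
A valid 4-coloring: color 1: [13]; color 2: [3, 11, 15]; color 3: [5, 9, 14]; color 4: [16, 17].

χ(G) = 4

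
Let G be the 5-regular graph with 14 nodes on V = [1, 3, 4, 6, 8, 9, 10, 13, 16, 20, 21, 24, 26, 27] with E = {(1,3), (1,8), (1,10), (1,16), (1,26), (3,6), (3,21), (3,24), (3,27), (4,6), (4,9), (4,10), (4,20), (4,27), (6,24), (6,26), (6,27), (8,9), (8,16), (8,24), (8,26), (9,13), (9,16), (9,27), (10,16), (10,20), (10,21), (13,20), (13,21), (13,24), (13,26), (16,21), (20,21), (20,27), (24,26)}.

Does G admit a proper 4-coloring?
A valid 4-coloring: color 1: [1, 21, 24, 27]; color 2: [6, 16, 20]; color 3: [3, 4, 8, 13]; color 4: [9, 10, 26].
(χ(G) = 4 ≤ 4.)

Yes, G is 4-colorable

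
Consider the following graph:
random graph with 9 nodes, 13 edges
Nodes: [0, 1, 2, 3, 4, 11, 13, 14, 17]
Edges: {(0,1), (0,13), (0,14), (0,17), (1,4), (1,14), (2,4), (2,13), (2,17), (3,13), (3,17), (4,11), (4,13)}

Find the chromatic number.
Clique number ω(G) = 3 (lower bound: χ ≥ ω).
The clique on [0, 1, 14] has size 3, forcing χ ≥ 3, and the coloring below uses 3 colors, so χ(G) = 3.
A valid 3-coloring: color 1: [0, 3, 4]; color 2: [1, 11, 13, 17]; color 3: [2, 14].

χ(G) = 3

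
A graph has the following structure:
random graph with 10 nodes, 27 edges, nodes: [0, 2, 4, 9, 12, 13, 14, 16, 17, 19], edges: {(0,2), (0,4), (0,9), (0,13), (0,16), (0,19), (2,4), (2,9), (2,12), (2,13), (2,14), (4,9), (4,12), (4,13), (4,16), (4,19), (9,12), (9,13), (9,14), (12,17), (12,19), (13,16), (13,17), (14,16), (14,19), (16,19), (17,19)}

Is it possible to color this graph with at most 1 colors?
The clique on vertices [0, 2, 4, 9, 13] has size 5 > 1, so it alone needs 5 colors.

No, G is not 1-colorable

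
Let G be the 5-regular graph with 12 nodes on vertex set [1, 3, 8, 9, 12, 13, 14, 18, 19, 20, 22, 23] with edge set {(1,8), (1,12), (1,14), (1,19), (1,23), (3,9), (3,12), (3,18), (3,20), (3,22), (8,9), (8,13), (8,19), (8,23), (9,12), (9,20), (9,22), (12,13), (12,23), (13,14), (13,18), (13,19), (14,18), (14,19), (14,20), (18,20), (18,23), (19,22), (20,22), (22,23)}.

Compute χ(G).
χ(G) = 4

Clique number ω(G) = 4 (lower bound: χ ≥ ω).
The clique on [3, 9, 20, 22] has size 4, forcing χ ≥ 4, and the coloring below uses 4 colors, so χ(G) = 4.
A valid 4-coloring: color 1: [19, 20, 23]; color 2: [8, 12, 18, 22]; color 3: [1, 9, 13]; color 4: [3, 14].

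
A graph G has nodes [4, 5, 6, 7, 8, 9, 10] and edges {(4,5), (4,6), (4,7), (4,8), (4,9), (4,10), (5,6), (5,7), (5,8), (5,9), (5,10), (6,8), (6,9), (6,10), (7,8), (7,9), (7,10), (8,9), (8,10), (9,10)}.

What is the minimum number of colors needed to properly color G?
χ(G) = 6

Clique number ω(G) = 6 (lower bound: χ ≥ ω).
The clique on [4, 5, 6, 8, 9, 10] has size 6, forcing χ ≥ 6, and the coloring below uses 6 colors, so χ(G) = 6.
A valid 6-coloring: color 1: [8]; color 2: [9]; color 3: [10]; color 4: [4]; color 5: [5]; color 6: [6, 7].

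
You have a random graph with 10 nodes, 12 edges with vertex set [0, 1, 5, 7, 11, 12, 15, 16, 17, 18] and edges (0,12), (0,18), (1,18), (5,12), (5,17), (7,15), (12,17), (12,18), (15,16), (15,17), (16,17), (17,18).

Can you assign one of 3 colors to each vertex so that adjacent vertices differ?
Yes, G is 3-colorable

A valid 3-coloring: color 1: [0, 1, 7, 11, 17]; color 2: [12, 15]; color 3: [5, 16, 18].
(χ(G) = 3 ≤ 3.)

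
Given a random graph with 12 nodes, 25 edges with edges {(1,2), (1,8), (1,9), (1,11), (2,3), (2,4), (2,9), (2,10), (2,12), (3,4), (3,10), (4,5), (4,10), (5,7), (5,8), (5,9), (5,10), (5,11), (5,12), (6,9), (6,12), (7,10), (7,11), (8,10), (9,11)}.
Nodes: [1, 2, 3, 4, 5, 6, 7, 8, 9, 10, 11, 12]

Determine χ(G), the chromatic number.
Clique number ω(G) = 4 (lower bound: χ ≥ ω).
The clique on [2, 3, 4, 10] has size 4, forcing χ ≥ 4, and the coloring below uses 4 colors, so χ(G) = 4.
A valid 4-coloring: color 1: [2, 5, 6]; color 2: [10, 11, 12]; color 3: [1, 4, 7]; color 4: [3, 8, 9].

χ(G) = 4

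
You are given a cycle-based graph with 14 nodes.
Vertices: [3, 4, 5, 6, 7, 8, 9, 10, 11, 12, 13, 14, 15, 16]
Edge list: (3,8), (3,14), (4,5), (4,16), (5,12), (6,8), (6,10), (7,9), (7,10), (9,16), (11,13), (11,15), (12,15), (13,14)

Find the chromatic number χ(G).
Clique number ω(G) = 2 (lower bound: χ ≥ ω).
The graph is bipartite (no odd cycle), so 2 colors suffice: χ(G) = 2.
A valid 2-coloring: color 1: [3, 5, 6, 7, 13, 15, 16]; color 2: [4, 8, 9, 10, 11, 12, 14].

χ(G) = 2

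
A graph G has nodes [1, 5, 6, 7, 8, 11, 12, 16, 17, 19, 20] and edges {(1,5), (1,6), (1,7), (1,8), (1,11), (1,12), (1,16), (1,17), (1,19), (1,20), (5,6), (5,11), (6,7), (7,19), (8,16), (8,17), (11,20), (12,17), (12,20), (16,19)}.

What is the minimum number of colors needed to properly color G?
Clique number ω(G) = 3 (lower bound: χ ≥ ω).
The clique on [1, 5, 11] has size 3, forcing χ ≥ 3, and the coloring below uses 3 colors, so χ(G) = 3.
A valid 3-coloring: color 1: [1]; color 2: [6, 8, 11, 12, 19]; color 3: [5, 7, 16, 17, 20].

χ(G) = 3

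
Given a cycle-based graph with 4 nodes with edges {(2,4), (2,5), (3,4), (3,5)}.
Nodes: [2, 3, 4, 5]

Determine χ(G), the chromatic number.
Clique number ω(G) = 2 (lower bound: χ ≥ ω).
The graph is bipartite (no odd cycle), so 2 colors suffice: χ(G) = 2.
A valid 2-coloring: color 1: [2, 3]; color 2: [4, 5].

χ(G) = 2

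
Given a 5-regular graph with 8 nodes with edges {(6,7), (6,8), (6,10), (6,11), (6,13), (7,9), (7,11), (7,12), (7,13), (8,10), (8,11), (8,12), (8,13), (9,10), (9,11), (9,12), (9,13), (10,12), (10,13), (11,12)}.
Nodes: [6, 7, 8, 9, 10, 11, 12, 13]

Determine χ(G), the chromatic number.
χ(G) = 4

Clique number ω(G) = 4 (lower bound: χ ≥ ω).
The clique on [7, 9, 11, 12] has size 4, forcing χ ≥ 4, and the coloring below uses 4 colors, so χ(G) = 4.
A valid 4-coloring: color 1: [7, 8]; color 2: [12, 13]; color 3: [6, 9]; color 4: [10, 11].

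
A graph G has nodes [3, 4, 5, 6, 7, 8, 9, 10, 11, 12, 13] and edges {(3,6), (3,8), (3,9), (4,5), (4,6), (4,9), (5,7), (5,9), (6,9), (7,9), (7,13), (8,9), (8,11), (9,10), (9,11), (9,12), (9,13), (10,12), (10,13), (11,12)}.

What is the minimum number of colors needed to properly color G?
χ(G) = 3

Clique number ω(G) = 3 (lower bound: χ ≥ ω).
The clique on [3, 8, 9] has size 3, forcing χ ≥ 3, and the coloring below uses 3 colors, so χ(G) = 3.
A valid 3-coloring: color 1: [9]; color 2: [3, 4, 7, 10, 11]; color 3: [5, 6, 8, 12, 13].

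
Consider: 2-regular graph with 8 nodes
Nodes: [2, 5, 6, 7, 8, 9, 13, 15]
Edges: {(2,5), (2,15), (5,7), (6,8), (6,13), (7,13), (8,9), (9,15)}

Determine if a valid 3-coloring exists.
Yes, G is 3-colorable

A valid 3-coloring: color 1: [5, 8, 13, 15]; color 2: [2, 6, 7, 9].
(χ(G) = 2 ≤ 3.)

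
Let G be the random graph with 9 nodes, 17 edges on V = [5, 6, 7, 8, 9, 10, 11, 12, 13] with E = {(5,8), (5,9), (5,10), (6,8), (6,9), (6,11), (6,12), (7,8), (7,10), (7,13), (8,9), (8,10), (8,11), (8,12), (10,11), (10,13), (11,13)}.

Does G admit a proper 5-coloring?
Yes, G is 5-colorable

A valid 5-coloring: color 1: [8, 13]; color 2: [6, 10]; color 3: [7, 9, 11, 12]; color 4: [5].
(χ(G) = 4 ≤ 5.)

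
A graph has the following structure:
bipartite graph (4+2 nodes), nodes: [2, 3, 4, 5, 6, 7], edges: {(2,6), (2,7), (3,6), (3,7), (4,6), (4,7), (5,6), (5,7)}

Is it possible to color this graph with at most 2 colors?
A valid 2-coloring: color 1: [6, 7]; color 2: [2, 3, 4, 5].
(χ(G) = 2 ≤ 2.)

Yes, G is 2-colorable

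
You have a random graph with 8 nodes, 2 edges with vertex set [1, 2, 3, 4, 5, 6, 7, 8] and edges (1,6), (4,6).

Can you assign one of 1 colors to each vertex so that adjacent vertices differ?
Edge (1,6) forces its endpoints to differ, so 1 color is not enough.

No, G is not 1-colorable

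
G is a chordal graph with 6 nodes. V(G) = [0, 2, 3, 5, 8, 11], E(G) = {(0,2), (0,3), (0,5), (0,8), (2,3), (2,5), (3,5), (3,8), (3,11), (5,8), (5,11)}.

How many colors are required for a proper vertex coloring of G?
χ(G) = 4

Clique number ω(G) = 4 (lower bound: χ ≥ ω).
The clique on [0, 3, 5, 8] has size 4, forcing χ ≥ 4, and the coloring below uses 4 colors, so χ(G) = 4.
A valid 4-coloring: color 1: [5]; color 2: [3]; color 3: [0, 11]; color 4: [2, 8].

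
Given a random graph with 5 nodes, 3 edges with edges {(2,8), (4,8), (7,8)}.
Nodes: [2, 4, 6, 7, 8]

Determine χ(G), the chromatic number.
χ(G) = 2

Clique number ω(G) = 2 (lower bound: χ ≥ ω).
The graph is bipartite (no odd cycle), so 2 colors suffice: χ(G) = 2.
A valid 2-coloring: color 1: [6, 8]; color 2: [2, 4, 7].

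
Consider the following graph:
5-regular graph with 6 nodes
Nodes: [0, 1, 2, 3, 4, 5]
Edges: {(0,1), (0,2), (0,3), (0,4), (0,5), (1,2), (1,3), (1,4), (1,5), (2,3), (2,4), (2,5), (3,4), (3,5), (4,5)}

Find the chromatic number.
Clique number ω(G) = 6 (lower bound: χ ≥ ω).
The clique on [0, 1, 2, 3, 4, 5] has size 6, forcing χ ≥ 6, and the coloring below uses 6 colors, so χ(G) = 6.
A valid 6-coloring: color 1: [2]; color 2: [4]; color 3: [1]; color 4: [5]; color 5: [3]; color 6: [0].

χ(G) = 6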